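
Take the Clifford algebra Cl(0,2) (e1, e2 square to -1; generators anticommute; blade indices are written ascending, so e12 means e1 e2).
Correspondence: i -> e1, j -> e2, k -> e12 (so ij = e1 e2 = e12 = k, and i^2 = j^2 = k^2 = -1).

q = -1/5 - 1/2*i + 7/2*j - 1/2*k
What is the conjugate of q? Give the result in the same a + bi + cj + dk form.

In blades: q = -1/5 - 1/2*e1 + 7/2*e2 - 1/2*e12.
Conjugation here is Clifford conjugation: the scalar is fixed and the grade-1 and grade-2 blades all flip sign, giving -1/5 + 1/2*e1 - 7/2*e2 + 1/2*e12; translating back:
Answer: -1/5 + 1/2*i - 7/2*j + 1/2*k


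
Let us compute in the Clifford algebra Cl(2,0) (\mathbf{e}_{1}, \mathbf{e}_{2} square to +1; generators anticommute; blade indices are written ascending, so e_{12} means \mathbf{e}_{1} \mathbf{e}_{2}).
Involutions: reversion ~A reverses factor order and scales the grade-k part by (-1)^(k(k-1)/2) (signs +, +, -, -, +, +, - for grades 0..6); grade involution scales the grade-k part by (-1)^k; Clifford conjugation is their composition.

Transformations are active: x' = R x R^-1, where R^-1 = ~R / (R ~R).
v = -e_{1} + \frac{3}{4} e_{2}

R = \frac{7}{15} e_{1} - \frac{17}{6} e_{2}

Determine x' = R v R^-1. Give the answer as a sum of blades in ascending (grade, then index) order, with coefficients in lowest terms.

~R = \frac{7}{15} e_{1} - \frac{17}{6} e_{2}, and R ~R = \frac{7421}{900}, so R^-1 = ~R / (\frac{7421}{900}).
R v = -\frac{311}{120} - \frac{149}{60} e_{12}
Answer: \frac{5244}{7421} e_{1} + \frac{30607}{29684} e_{2}


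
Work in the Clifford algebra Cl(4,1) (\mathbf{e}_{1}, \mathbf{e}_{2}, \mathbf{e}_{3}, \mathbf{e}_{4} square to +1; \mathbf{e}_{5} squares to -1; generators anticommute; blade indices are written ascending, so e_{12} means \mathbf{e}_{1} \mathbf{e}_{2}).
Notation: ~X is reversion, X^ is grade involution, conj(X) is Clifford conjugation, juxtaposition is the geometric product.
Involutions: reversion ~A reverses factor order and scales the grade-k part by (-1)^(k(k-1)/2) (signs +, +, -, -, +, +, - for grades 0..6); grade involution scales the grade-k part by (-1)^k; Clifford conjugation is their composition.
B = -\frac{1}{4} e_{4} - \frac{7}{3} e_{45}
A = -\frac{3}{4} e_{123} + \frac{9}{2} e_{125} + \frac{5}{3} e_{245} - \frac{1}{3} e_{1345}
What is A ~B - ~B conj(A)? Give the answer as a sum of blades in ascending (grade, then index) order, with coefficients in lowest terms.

first term: \frac{35}{9} e_{2} - \frac{7}{9} e_{13} + \frac{5}{12} e_{25} + \frac{21}{2} e_{124} - \frac{1}{12} e_{135} + \frac{3}{16} e_{1234} + \frac{9}{8} e_{1245} - \frac{7}{4} e_{12345}
second term: \frac{35}{9} e_{2} - \frac{7}{9} e_{13} + \frac{5}{12} e_{25} - \frac{21}{2} e_{124} + \frac{1}{12} e_{135} - \frac{3}{16} e_{1234} - \frac{9}{8} e_{1245} - \frac{7}{4} e_{12345}
Answer: 21 e_{124} - \frac{1}{6} e_{135} + \frac{3}{8} e_{1234} + \frac{9}{4} e_{1245}


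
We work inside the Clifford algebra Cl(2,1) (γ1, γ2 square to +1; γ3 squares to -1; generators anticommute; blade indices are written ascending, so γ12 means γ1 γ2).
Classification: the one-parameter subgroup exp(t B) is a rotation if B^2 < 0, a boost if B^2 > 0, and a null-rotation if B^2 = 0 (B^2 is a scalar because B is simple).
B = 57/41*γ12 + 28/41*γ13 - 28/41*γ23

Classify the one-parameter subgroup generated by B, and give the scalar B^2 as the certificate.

B^2 term by term: the squares give (57/41)^2*(γ12)^2 + (28/41)^2*(γ13)^2 + (-28/41)^2*(γ23)^2 = 3249/1681*(-1) + 784/1681*(+1) + 784/1681*(+1) = -1 (each basis 2-blade squares to minus the product of its generators' squares); cross terms between blades sharing an index anticommute and cancel. So B^2 = -1.
Answer: rotation, certificate B^2 = -1. Because -1 is invariant under every versor sandwich, the classification follows from its sign alone.


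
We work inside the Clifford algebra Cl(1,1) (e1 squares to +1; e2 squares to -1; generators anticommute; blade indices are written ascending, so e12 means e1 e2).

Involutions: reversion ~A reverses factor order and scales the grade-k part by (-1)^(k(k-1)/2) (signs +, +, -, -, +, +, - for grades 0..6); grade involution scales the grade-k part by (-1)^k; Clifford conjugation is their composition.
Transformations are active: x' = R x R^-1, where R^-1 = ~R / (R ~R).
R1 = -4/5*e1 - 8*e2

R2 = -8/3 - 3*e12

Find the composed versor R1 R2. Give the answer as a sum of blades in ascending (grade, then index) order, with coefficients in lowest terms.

Distribute over the terms of R1 (each basis-blade product reordered to ascending indices, repeated generators contracted through their squares):
(-4/5*e1) R2 = 32/15*e1 + 12/5*e2
(-8*e2) R2 = 24*e1 + 64/3*e2
Summing the partial products and collecting blades:
Answer: 392/15*e1 + 356/15*e2


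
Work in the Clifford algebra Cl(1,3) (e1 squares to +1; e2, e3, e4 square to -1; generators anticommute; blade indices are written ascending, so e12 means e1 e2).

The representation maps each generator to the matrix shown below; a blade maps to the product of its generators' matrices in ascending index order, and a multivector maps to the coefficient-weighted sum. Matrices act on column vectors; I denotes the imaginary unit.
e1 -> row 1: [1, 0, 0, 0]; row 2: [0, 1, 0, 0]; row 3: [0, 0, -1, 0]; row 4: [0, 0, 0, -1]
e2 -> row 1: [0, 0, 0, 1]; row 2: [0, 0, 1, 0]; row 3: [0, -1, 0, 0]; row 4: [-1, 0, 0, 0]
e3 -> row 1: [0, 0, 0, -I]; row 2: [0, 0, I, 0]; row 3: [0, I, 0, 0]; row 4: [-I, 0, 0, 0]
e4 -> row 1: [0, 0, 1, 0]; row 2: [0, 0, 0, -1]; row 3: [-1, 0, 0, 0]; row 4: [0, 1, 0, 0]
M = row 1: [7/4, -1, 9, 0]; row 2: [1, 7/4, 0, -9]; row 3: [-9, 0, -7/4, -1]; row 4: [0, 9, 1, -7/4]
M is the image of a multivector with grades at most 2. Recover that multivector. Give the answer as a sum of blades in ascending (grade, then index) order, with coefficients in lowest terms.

Method: the blade images are trace-orthogonal — tr(rho(e_A) rho(e_B)^-1) = 4 if A = B and 0 otherwise — and rho(e_A)^-1 = (e_A)^2 * rho(e_A) with (e_A)^2 = +1 or -1, so the coefficient of e_A in the preimage is (e_A)^2 * tr(M rho(e_A))/4.
Nonzero projections over blades of grade <= 2: e1: (e1)^2 = +1, tr(M rho(e1)) = 7, coefficient 7/4; e4: (e4)^2 = -1, tr(M rho(e4)) = -36, coefficient 9; e24: (e24)^2 = -1, tr(M rho(e24)) = 4, coefficient -1. Every other blade of grade <= 2 projects to 0.
Answer: 7/4*e1 + 9*e4 - e24


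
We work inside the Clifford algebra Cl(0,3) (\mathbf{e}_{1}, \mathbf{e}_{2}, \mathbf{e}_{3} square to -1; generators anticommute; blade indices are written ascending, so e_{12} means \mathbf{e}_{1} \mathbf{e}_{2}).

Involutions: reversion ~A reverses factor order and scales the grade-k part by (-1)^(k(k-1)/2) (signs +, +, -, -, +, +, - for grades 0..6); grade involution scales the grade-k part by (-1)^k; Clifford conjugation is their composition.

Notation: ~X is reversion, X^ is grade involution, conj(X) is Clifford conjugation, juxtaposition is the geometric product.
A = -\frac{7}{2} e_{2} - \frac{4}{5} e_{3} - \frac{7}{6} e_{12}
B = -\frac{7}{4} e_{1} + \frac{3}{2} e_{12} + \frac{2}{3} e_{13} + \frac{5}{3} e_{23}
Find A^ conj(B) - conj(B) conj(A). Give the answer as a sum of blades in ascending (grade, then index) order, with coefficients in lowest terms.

first term: -\frac{7}{4} - \frac{347}{60} e_{1} - \frac{27}{8} e_{2} + \frac{35}{6} e_{3} - \frac{49}{8} e_{12} - \frac{301}{90} e_{13} + \frac{7}{9} e_{23} + \frac{17}{15} e_{123}
second term: \frac{7}{4} + \frac{347}{60} e_{1} - \frac{17}{24} e_{2} - \frac{35}{6} e_{3} + \frac{49}{8} e_{12} - \frac{49}{90} e_{13} + \frac{7}{9} e_{23} + \frac{17}{15} e_{123}
Answer: -\frac{7}{2} - \frac{347}{30} e_{1} - \frac{8}{3} e_{2} + \frac{35}{3} e_{3} - \frac{49}{4} e_{12} - \frac{14}{5} e_{13}


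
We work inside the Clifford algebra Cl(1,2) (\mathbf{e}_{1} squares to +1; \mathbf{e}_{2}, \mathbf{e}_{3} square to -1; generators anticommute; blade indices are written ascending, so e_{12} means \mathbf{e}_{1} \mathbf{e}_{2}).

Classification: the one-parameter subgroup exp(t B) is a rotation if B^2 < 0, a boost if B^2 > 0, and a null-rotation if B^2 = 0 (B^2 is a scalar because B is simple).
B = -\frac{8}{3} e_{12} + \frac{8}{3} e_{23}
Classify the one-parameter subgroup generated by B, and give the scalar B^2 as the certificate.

B^2 term by term: the squares give (-\frac{8}{3})^2*(e_{12})^2 + (\frac{8}{3})^2*(e_{23})^2 = \frac{64}{9}*(+1) + \frac{64}{9}*(-1) = 0 (each basis 2-blade squares to minus the product of its generators' squares); cross terms between blades sharing an index anticommute and cancel. So B^2 = 0.
Answer: null-rotation, certificate B^2 = 0. One invariant decides it: the square 0 survives every conjugation, and its sign is exactly the classification.


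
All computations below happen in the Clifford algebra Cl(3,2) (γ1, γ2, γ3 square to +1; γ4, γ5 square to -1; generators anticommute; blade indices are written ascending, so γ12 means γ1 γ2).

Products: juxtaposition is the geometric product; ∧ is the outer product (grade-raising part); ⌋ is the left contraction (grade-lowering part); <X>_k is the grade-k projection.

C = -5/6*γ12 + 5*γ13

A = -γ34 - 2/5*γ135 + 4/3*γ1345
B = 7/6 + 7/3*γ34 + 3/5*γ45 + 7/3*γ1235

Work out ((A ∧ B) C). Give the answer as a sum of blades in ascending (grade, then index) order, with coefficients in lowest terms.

step 1: -7/6*γ34 - 7/15*γ135 + 14/9*γ1345
step 2: 7/3*γ5 + 35/6*γ14 - 70/9*γ45 + 7/18*γ235 + 35/36*γ1234 - 35/27*γ2345
Answer: 7/3*γ5 + 35/6*γ14 - 70/9*γ45 + 7/18*γ235 + 35/36*γ1234 - 35/27*γ2345


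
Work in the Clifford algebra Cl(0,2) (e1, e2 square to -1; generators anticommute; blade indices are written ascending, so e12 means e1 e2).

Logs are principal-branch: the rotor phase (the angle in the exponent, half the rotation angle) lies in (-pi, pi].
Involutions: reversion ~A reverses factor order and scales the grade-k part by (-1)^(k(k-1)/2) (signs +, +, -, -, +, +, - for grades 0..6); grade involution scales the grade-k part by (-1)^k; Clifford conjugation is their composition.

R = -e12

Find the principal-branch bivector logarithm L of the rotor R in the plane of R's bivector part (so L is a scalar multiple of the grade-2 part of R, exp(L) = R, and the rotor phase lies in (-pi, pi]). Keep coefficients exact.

The scalar part of R is 0, which fixes the principal-branch rotor phase; the unit plane is then the bivector part divided by the sine of that phase, and L is that plane scaled by the phase.
Concretely: cos(phase) = 0 gives phase = ±pi/2, and since phase/sin(phase) is even the sign is immaterial: L = (phase/sin(phase)) * <R>_2 = (pi/2) * <R>_2.
Answer: -pi/2*e12


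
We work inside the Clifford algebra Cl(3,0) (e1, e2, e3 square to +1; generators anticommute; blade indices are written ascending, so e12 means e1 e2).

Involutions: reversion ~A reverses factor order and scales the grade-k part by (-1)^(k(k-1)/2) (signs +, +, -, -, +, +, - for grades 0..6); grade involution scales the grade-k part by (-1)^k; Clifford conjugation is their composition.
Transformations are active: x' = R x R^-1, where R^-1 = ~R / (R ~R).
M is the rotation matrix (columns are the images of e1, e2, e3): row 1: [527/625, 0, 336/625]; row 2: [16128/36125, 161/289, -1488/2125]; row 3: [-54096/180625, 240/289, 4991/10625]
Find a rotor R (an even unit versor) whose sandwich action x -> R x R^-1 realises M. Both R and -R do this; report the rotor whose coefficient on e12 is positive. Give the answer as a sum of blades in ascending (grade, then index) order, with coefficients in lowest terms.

Method: write R = a + b12*e12 + b13*e13 + b23*e23 with a^2 + b12^2 + b13^2 + b23^2 = 1 (so R^-1 = ~R). Expanding the columns R e_j ~R gives tr M = 4a^2 - 1 and, from the antisymmetric part, M21 - M12 = -4a*b12, M13 - M31 = 4a*b13, M32 - M23 = -4a*b23.
Here tr M = 13511/7225, so a^2 = (1 + tr M)/4 = 5184/7225 and a = ±72/85. Taking a = 72/85: M21 - M12 = 16128/36125, M13 - M31 = 6048/7225, M32 - M23 = 55296/36125, giving b12 = -56/425, b13 = 21/85, b23 = -192/425, i.e. R = 72/85 - 56/425*e12 + 21/85*e13 - 192/425*e23.
Its e12 coefficient is negative, so report the other preimage -R.
Answer: -72/85 + 56/425*e12 - 21/85*e13 + 192/425*e23. Why the constraint matters: R and -R act identically through the sandwich — M has trace 13511/7225 either way — so only the sign condition on e12 picks one of the two preimages.


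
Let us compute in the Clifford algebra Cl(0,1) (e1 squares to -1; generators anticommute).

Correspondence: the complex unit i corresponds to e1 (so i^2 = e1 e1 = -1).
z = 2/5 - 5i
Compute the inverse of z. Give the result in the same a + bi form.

In blades: z = 2/5 - 5*e1.
With qbar = 2/5 + 5*e1 (scalar fixed, mapped units negated), z qbar = 629/25 (the sum of squared coefficients), so z^-1 = qbar / (629/25) = 10/629 + 125/629*e1; translating back:
Answer: 10/629 + 125/629*i


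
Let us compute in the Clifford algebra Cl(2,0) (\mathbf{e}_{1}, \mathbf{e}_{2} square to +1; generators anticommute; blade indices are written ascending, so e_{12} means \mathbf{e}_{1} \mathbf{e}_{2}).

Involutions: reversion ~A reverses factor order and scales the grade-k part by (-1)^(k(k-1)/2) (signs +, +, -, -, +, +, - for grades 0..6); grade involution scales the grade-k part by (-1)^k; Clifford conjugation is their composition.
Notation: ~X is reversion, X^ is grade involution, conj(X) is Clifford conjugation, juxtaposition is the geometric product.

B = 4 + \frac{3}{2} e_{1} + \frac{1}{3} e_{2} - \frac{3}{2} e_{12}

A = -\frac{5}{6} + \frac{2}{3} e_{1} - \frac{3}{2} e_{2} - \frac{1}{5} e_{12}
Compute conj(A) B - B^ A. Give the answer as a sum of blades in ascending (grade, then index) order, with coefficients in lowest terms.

first term: -\frac{53}{15} - \frac{8}{5} e_{1} + \frac{289}{45} e_{2} - \frac{19}{45} e_{12}
second term: -\frac{62}{15} + \frac{61}{10} e_{1} - \frac{199}{45} e_{2} + \frac{263}{90} e_{12}
Answer: \frac{3}{5} - \frac{77}{10} e_{1} + \frac{488}{45} e_{2} - \frac{301}{90} e_{12}


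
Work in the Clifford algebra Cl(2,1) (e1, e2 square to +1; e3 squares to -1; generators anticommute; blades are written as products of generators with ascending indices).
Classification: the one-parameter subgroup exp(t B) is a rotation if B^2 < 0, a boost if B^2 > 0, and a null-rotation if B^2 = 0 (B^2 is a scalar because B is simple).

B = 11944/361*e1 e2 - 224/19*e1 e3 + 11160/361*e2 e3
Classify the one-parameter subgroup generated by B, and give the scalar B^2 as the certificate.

B^2 term by term: the squares give (11944/361)^2*(e1 e2)^2 + (-224/19)^2*(e1 e3)^2 + (11160/361)^2*(e2 e3)^2 = 142659136/130321*(-1) + 50176/361*(+1) + 124545600/130321*(+1) = 0 (each basis 2-blade squares to minus the product of its generators' squares); cross terms between blades sharing an index anticommute and cancel. So B^2 = 0.
Answer: null-rotation, certificate B^2 = 0. Why this suffices: the scalar 0 survives any versor conjugation, so its sign alone determines the class however B is presented.


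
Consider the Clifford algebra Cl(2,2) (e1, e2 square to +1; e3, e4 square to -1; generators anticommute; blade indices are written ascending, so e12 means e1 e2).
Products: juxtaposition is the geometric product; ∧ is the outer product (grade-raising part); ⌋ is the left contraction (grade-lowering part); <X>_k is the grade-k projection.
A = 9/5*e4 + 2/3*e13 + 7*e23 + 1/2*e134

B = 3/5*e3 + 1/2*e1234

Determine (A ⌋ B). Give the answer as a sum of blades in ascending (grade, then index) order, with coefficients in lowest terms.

step 1: -1/4*e2 + 7/2*e14 - 1/3*e24 + 9/10*e123
Answer: -1/4*e2 + 7/2*e14 - 1/3*e24 + 9/10*e123


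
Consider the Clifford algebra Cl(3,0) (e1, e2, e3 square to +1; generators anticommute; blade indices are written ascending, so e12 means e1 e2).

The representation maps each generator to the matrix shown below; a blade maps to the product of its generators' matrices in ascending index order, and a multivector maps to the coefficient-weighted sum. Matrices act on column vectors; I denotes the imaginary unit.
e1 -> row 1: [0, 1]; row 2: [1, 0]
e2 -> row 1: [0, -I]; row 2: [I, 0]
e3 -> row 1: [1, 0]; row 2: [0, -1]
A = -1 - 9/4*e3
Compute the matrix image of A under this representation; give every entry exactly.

M = (-1)*1 + (-9/4)*rho(e3), summed entrywise (1 is the identity matrix):
Answer: row 1: [-13/4, 0]; row 2: [0, 5/4]


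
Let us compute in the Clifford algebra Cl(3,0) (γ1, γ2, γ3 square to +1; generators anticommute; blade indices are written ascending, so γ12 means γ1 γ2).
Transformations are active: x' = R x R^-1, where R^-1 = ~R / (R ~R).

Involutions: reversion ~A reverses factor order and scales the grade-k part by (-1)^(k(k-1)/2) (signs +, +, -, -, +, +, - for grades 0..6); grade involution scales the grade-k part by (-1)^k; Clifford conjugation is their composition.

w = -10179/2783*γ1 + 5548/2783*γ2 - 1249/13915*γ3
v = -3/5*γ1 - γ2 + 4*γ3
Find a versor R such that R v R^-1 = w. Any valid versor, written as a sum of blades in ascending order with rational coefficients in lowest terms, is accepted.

The midline construction: v and w both square to 434/25, so reflecting in their sum -59244/13915*γ1 + 2765/2783*γ2 + 54411/13915*γ3 exchanges them.
Answer: -59244/13915*γ1 + 2765/2783*γ2 + 54411/13915*γ3


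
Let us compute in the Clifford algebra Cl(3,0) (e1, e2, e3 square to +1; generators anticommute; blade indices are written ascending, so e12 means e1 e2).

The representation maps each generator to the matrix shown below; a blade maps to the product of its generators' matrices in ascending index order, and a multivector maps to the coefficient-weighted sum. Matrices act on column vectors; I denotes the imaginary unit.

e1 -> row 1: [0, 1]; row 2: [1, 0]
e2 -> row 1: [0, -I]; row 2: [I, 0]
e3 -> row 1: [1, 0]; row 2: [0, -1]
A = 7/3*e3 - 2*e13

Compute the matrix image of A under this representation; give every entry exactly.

Bivector images (products of the table entries): rho(e13) = rho(e1)rho(e3) = row 1: [0, -1]; row 2: [1, 0].
M = (7/3)*rho(e3) + (-2)*rho(e13), summed entrywise:
Answer: row 1: [7/3, 2]; row 2: [-2, -7/3]


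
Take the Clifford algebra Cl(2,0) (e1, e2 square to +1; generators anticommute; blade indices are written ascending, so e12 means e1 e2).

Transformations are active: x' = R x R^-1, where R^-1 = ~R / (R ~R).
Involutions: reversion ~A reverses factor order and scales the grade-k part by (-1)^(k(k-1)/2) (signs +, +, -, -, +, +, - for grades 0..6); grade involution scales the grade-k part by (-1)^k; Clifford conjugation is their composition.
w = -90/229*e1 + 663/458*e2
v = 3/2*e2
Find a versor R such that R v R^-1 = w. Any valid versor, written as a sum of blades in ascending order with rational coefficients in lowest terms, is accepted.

Take R = v + w = -90/229*e1 + 675/229*e2. Because q(v) = q(w) = 9/4, conjugation by R sends v exactly to w.
Answer: -90/229*e1 + 675/229*e2


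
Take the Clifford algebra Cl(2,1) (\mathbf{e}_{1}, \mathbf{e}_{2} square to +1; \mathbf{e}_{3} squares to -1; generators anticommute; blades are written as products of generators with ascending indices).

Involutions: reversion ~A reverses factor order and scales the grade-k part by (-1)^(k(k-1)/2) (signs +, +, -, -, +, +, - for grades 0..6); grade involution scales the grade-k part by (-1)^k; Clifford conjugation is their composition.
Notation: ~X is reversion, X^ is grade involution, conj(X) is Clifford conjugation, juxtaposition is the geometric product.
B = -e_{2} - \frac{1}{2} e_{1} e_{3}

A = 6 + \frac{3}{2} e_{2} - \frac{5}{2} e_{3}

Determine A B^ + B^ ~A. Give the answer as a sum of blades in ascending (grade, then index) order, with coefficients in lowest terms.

first term: \frac{3}{2} + \frac{5}{4} e_{1} + 6 e_{2} - 3 e_{1} e_{3} + \frac{5}{2} e_{2} e_{3} + \frac{3}{4} e_{1} e_{2} e_{3}
second term: \frac{3}{2} - \frac{5}{4} e_{1} + 6 e_{2} - 3 e_{1} e_{3} - \frac{5}{2} e_{2} e_{3} + \frac{3}{4} e_{1} e_{2} e_{3}
Answer: 3 + 12 e_{2} - 6 e_{1} e_{3} + \frac{3}{2} e_{1} e_{2} e_{3}


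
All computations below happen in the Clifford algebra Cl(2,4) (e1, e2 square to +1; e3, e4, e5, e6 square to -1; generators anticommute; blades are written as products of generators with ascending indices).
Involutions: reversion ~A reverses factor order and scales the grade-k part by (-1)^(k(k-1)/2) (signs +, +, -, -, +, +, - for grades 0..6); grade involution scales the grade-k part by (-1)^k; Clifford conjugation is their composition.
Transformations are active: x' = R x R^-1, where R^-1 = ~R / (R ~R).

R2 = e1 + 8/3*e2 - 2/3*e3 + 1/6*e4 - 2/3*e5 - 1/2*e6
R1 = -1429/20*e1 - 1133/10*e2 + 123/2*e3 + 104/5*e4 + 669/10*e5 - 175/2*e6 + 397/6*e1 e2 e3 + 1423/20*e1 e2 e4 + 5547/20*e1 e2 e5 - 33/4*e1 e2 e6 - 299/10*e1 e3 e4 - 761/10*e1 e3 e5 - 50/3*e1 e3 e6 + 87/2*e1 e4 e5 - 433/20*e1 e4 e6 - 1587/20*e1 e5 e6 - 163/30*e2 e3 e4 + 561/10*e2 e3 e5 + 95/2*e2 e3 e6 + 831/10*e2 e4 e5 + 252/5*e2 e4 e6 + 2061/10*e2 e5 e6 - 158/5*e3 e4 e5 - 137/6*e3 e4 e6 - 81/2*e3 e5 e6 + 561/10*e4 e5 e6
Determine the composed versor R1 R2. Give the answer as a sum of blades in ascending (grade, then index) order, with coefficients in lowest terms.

Distribute over the terms of R2 (each basis-blade product reordered to ascending indices, repeated generators contracted through their squares):
R1 (e1) = -1429/20 + 1133/10*e1 e2 - 123/2*e1 e3 - 104/5*e1 e4 - 669/10*e1 e5 + 175/2*e1 e6 + 397/6*e2 e3 + 1423/20*e2 e4 + 5547/20*e2 e5 - 33/4*e2 e6 - 299/10*e3 e4 - 761/10*e3 e5 - 50/3*e3 e6 + 87/2*e4 e5 - 433/20*e4 e6 - 1587/20*e5 e6 + 163/30*e1 e2 e3 e4 - 561/10*e1 e2 e3 e5 - 95/2*e1 e2 e3 e6 - 831/10*e1 e2 e4 e5 - 252/5*e1 e2 e4 e6 - 2061/10*e1 e2 e5 e6 + 158/5*e1 e3 e4 e5 + 137/6*e1 e3 e4 e6 + 81/2*e1 e3 e5 e6 - 561/10*e1 e4 e5 e6
R1 (8/3*e2) = -4532/15 - 2858/15*e1 e2 - 1588/9*e1 e3 - 2846/15*e1 e4 - 3698/5*e1 e5 + 22*e1 e6 - 164*e2 e3 - 832/15*e2 e4 - 892/5*e2 e5 + 700/3*e2 e6 - 652/45*e3 e4 + 748/5*e3 e5 + 380/3*e3 e6 + 1108/5*e4 e5 + 672/5*e4 e6 + 2748/5*e5 e6 - 1196/15*e1 e2 e3 e4 - 3044/15*e1 e2 e3 e5 - 400/9*e1 e2 e3 e6 + 116*e1 e2 e4 e5 - 866/15*e1 e2 e4 e6 - 1058/5*e1 e2 e5 e6 + 1264/15*e2 e3 e4 e5 + 548/9*e2 e3 e4 e6 + 108*e2 e3 e5 e6 - 748/5*e2 e4 e5 e6
R1 (-2/3*e3) = 41 + 397/9*e1 e2 + 1429/30*e1 e3 + 299/15*e1 e4 + 761/15*e1 e5 + 100/9*e1 e6 + 1133/15*e2 e3 + 163/45*e2 e4 - 187/5*e2 e5 - 95/3*e2 e6 + 208/15*e3 e4 + 223/5*e3 e5 - 175/3*e3 e6 - 316/15*e4 e5 - 137/9*e4 e6 - 27*e5 e6 + 1423/30*e1 e2 e3 e4 + 1849/10*e1 e2 e3 e5 - 11/2*e1 e2 e3 e6 - 29*e1 e3 e4 e5 + 433/30*e1 e3 e4 e6 + 529/10*e1 e3 e5 e6 - 277/5*e2 e3 e4 e5 - 168/5*e2 e3 e4 e6 - 687/5*e2 e3 e5 e6 + 187/5*e3 e4 e5 e6
R1 (1/6*e4) = -52/15 - 1423/120*e1 e2 + 299/60*e1 e3 - 1429/120*e1 e4 + 29/4*e1 e5 - 433/120*e1 e6 + 163/180*e2 e3 - 1133/60*e2 e4 + 277/20*e2 e5 + 42/5*e2 e6 + 41/4*e3 e4 - 79/15*e3 e5 - 137/36*e3 e6 - 223/20*e4 e5 + 175/12*e4 e6 - 187/20*e5 e6 + 397/36*e1 e2 e3 e4 - 1849/40*e1 e2 e4 e5 + 11/8*e1 e2 e4 e6 + 761/60*e1 e3 e4 e5 + 25/9*e1 e3 e4 e6 - 529/40*e1 e4 e5 e6 - 187/20*e2 e3 e4 e5 - 95/12*e2 e3 e4 e6 + 687/20*e2 e4 e5 e6 - 27/4*e3 e4 e5 e6
R1 (-2/3*e5) = 223/5 + 1849/10*e1 e2 - 761/15*e1 e3 + 29*e1 e4 + 1429/30*e1 e5 + 529/10*e1 e6 + 187/5*e2 e3 + 277/5*e2 e4 + 1133/15*e2 e5 - 687/5*e2 e6 - 316/15*e3 e4 - 41*e3 e5 + 27*e3 e6 - 208/15*e4 e5 - 187/5*e4 e6 - 175/3*e5 e6 - 397/9*e1 e2 e3 e5 - 1423/30*e1 e2 e4 e5 - 11/2*e1 e2 e5 e6 + 299/15*e1 e3 e4 e5 - 100/9*e1 e3 e5 e6 - 433/30*e1 e4 e5 e6 + 163/45*e2 e3 e4 e5 + 95/3*e2 e3 e5 e6 + 168/5*e2 e4 e5 e6 - 137/9*e3 e4 e5 e6
R1 (-1/2*e6) = -175/4 - 33/8*e1 e2 - 25/3*e1 e3 - 433/40*e1 e4 - 1587/40*e1 e5 + 1429/40*e1 e6 + 95/4*e2 e3 + 126/5*e2 e4 + 2061/20*e2 e5 + 1133/20*e2 e6 - 137/12*e3 e4 - 81/4*e3 e5 - 123/4*e3 e6 + 561/20*e4 e5 - 52/5*e4 e6 - 669/20*e5 e6 - 397/12*e1 e2 e3 e6 - 1423/40*e1 e2 e4 e6 - 5547/40*e1 e2 e5 e6 + 299/20*e1 e3 e4 e6 + 761/20*e1 e3 e5 e6 - 87/4*e1 e4 e5 e6 + 163/60*e2 e3 e4 e6 - 561/20*e2 e3 e5 e6 - 831/20*e2 e4 e5 e6 + 79/5*e3 e4 e5 e6
Summing the partial products and collecting blades:
Answer: -1676/5 + 24443/180*e1 e2 - 43991/180*e1 e3 - 553/3*e1 e4 - 88867/120*e1 e5 + 37013/180*e1 e6 + 1789/45*e2 e3 + 3646/45*e2 e4 + 15239/60*e2 e5 + 1816/15*e2 e6 - 2374/45*e3 e4 + 619/12*e3 e5 + 397/9*e3 e6 + 3706/15*e4 e5 + 2894/45*e4 e6 + 20527/60*e5 e6 - 2851/180*e1 e2 e3 e4 - 5321/45*e1 e2 e3 e5 - 4699/36*e1 e2 e3 e6 - 7291/120*e1 e2 e4 e5 - 427/3*e1 e2 e4 e6 - 4495/8*e1 e2 e5 e6 + 2113/60*e1 e3 e4 e5 + 9899/180*e1 e3 e4 e6 + 21661/180*e1 e3 e5 e6 - 12661/120*e1 e4 e5 e6 + 833/36*e2 e3 e4 e5 + 994/45*e2 e3 e4 e6 - 1547/60*e2 e3 e5 e6 - 616/5*e2 e4 e5 e6 + 5621/180*e3 e4 e5 e6


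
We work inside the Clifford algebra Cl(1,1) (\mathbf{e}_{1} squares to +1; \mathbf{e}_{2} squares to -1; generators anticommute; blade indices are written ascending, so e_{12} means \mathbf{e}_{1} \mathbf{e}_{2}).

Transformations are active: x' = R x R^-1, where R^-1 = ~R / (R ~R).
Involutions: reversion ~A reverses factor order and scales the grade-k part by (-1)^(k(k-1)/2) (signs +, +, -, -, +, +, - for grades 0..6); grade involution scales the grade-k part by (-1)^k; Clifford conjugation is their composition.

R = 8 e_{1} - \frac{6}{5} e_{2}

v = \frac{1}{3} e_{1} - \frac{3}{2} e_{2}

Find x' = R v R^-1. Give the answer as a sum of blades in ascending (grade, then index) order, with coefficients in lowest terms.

~R = 8 e_{1} - \frac{6}{5} e_{2}, and R ~R = \frac{1564}{25}, so R^-1 = ~R / (\frac{1564}{25}).
R v = \frac{13}{15} - \frac{58}{5} e_{12}
Answer: -\frac{131}{1173} e_{1} + \frac{1147}{782} e_{2}


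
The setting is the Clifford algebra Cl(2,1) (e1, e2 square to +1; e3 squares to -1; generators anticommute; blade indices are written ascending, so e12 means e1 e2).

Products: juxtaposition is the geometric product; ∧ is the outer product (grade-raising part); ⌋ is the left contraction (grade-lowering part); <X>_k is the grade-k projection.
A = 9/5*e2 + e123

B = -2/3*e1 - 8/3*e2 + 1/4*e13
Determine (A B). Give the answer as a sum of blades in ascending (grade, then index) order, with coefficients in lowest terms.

step 1: -24/5 - 1/4*e2 + 6/5*e12 + 8/3*e13 - 2/3*e23 - 9/20*e123
Answer: -24/5 - 1/4*e2 + 6/5*e12 + 8/3*e13 - 2/3*e23 - 9/20*e123


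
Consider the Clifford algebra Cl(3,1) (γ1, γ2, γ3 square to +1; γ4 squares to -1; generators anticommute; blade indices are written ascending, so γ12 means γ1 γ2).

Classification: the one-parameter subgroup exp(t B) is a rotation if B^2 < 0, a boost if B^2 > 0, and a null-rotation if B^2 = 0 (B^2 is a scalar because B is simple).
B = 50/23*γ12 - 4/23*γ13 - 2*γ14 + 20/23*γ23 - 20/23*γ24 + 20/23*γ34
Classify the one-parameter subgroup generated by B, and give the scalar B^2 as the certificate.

B^2 term by term: the squares give (50/23)^2*(γ12)^2 + (-4/23)^2*(γ13)^2 + (-2)^2*(γ14)^2 + (20/23)^2*(γ23)^2 + (-20/23)^2*(γ24)^2 + (20/23)^2*(γ34)^2 = 2500/529*(-1) + 16/529*(-1) + 4*(+1) + 400/529*(-1) + 400/529*(+1) + 400/529*(+1) = 0 (each basis 2-blade squares to minus the product of its generators' squares); cross terms between blades sharing an index anticommute and cancel; the commuting (index-disjoint) pairs give grade-4 terms 2*c*c'*(blade product), which cancel blade by blade — γ1234: 2000/529 - 160/529 - 80/23 = 0 — confirming B is simple. So B^2 = 0.
Answer: null-rotation, certificate B^2 = 0. The scalar 0 is the complete invariant here: its sign names the subgroup type.


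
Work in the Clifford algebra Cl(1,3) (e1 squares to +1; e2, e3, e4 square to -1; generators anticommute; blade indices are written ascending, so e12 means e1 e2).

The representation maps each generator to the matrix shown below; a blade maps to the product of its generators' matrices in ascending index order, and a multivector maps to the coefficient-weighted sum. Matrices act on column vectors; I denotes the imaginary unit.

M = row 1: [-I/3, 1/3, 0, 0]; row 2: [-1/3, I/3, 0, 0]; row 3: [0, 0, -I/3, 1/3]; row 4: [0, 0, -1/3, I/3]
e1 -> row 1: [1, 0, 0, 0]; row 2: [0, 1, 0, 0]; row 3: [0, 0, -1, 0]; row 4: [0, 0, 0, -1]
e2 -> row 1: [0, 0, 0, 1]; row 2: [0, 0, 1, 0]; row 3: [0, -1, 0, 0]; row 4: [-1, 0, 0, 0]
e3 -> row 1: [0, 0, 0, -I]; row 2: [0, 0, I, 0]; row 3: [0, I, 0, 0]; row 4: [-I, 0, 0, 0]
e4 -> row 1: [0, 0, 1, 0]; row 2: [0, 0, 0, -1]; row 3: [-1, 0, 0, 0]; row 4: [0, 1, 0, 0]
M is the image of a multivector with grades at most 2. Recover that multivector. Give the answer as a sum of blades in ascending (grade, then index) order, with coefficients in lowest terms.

Method: the blade images are trace-orthogonal — tr(rho(e_A) rho(e_B)^-1) = 4 if A = B and 0 otherwise — and rho(e_A)^-1 = (e_A)^2 * rho(e_A) with (e_A)^2 = +1 or -1, so the coefficient of e_A in the preimage is (e_A)^2 * tr(M rho(e_A))/4.
Nonzero projections over blades of grade <= 2: e23: (e23)^2 = -1, tr(M rho(e23)) = -4/3, coefficient 1/3; e24: (e24)^2 = -1, tr(M rho(e24)) = -4/3, coefficient 1/3. Every other blade of grade <= 2 projects to 0.
Answer: 1/3*e23 + 1/3*e24


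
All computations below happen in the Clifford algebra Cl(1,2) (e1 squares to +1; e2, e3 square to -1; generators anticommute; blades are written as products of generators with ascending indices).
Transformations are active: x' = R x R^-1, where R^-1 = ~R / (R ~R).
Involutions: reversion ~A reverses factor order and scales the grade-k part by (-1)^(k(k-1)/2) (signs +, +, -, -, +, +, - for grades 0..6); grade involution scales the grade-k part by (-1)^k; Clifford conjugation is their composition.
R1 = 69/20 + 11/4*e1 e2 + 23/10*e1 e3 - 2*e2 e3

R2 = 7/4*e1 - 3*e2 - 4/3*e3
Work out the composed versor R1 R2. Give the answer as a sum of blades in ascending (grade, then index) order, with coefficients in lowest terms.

Distribute over the terms of R2 (each basis-blade product reordered to ascending indices, repeated generators contracted through their squares):
R1 (7/4*e1) = 483/80*e1 - 77/16*e2 - 161/40*e3 - 7/2*e1 e2 e3
R1 (-3*e2) = 33/4*e1 - 207/20*e2 + 6*e3 + 69/10*e1 e2 e3
R1 (-4/3*e3) = 46/15*e1 - 8/3*e2 - 23/5*e3 - 11/3*e1 e2 e3
Summing the partial products and collecting blades:
Answer: 833/48*e1 - 4279/240*e2 - 21/8*e3 - 4/15*e1 e2 e3


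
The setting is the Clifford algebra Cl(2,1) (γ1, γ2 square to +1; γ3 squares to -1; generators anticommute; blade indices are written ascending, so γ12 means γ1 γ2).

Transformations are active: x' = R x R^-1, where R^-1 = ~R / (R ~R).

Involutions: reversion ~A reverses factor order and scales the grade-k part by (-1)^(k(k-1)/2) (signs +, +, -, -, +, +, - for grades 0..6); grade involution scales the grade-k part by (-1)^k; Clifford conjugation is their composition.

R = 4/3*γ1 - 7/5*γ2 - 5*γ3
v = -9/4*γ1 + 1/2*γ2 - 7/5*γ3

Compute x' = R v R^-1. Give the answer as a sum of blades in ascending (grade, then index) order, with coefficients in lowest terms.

~R = 4/3*γ1 - 7/5*γ2 - 5*γ3, and R ~R = -4784/225, so R^-1 = ~R / (-4784/225).
R v = -107/10 - 149/60*γ12 - 787/60*γ13 + 223/50*γ23
Answer: 1074/299*γ1 - 9133/4784*γ2 - 86887/23920*γ3


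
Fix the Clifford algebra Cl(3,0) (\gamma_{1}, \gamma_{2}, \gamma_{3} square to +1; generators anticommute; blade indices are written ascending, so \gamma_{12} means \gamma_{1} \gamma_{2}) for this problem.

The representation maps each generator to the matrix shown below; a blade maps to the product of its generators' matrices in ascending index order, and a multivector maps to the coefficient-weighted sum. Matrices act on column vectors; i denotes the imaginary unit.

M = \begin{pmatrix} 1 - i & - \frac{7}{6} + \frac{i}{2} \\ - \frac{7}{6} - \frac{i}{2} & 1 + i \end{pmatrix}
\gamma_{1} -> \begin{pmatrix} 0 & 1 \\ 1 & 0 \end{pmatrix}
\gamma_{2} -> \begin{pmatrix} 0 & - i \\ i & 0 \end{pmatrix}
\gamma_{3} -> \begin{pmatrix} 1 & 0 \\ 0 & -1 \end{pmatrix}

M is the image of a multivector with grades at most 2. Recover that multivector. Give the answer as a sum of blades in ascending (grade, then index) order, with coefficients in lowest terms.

Method: 1, rho(\gamma_{1}), rho(\gamma_{2}), rho(\gamma_{3}) form a trace-orthogonal basis of the 2x2 complex matrices (tr(X Y) = 2 if X = Y, else 0), so M = m0*1 + m1*rho(\gamma_{1}) + m2*rho(\gamma_{2}) + m3*rho(\gamma_{3}) with m0 = tr(M)/2 = 1, m1 = tr(M rho(\gamma_{1}))/2 = - \frac{7}{6}, m2 = tr(M rho(\gamma_{2}))/2 = - \frac{1}{2}, m3 = tr(M rho(\gamma_{3}))/2 = - i.
Multiplying table entries, the bivector images are rho(\gamma_{12}) = i*rho(\gamma_{3}), rho(\gamma_{13}) = -i*rho(\gamma_{2}), rho(\gamma_{23}) = i*rho(\gamma_{1}); with real blade coefficients the real parts of m0..m3 are the coefficients of 1, \gamma_{1}, \gamma_{2}, \gamma_{3} and the imaginary parts give the bivectors (\gamma_{23}: Im m1, \gamma_{13}: -Im m2, \gamma_{12}: Im m3).
Answer: 1 - \frac{7}{6} \gamma_{1} - \frac{1}{2} \gamma_{2} - \gamma_{12}


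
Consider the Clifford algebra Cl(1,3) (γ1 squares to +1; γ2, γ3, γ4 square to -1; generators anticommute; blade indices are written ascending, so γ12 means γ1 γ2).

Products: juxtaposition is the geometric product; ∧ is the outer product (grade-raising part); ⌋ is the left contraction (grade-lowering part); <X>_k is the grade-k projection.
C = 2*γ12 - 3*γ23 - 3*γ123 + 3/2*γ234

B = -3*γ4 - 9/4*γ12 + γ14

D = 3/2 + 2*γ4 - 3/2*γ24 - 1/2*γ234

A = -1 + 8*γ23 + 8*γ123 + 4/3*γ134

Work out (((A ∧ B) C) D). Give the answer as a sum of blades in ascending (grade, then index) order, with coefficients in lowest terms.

step 1: 3*γ4 + 9/4*γ12 - γ14 - 24*γ234 - 16*γ1234
step 2: -63/2 - 24*γ1 - 27/4*γ3 - 24*γ4 + 27/4*γ13 + 24*γ14 - 9/2*γ23 - 2*γ24 - 32*γ34 + 3/2*γ123 + 6*γ124 - 411/8*γ134 - 12*γ234 + 12*γ1234
step 3: 15/4 - 81*γ1 + 24*γ2 + 583/8*γ3 - 405/4*γ4 - 1179/16*γ12 + 735/8*γ13 - 45/4*γ14 - 171/4*γ23 + 381/8*γ24 - 219/4*γ34 - 1389/16*γ123 + 333/8*γ124 - 1053/16*γ134 - 171/8*γ234 + 345/8*γ1234
Answer: 15/4 - 81*γ1 + 24*γ2 + 583/8*γ3 - 405/4*γ4 - 1179/16*γ12 + 735/8*γ13 - 45/4*γ14 - 171/4*γ23 + 381/8*γ24 - 219/4*γ34 - 1389/16*γ123 + 333/8*γ124 - 1053/16*γ134 - 171/8*γ234 + 345/8*γ1234


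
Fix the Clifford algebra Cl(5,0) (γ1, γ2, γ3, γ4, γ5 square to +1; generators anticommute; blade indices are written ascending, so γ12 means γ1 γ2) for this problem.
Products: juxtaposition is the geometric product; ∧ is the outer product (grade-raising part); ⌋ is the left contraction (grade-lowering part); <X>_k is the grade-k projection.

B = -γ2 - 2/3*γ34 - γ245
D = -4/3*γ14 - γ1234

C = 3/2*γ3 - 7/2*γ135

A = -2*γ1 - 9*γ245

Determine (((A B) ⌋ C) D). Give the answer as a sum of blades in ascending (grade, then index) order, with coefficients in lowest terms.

step 1: -9 + 2*γ12 + 9*γ45 + 4/3*γ134 - 6*γ235 + 2*γ1245
step 2: -27/2*γ3 + 63/2*γ135
step 3: 27/2*γ124 - 18*γ134 - 63/2*γ245 + 42*γ345
Answer: 27/2*γ124 - 18*γ134 - 63/2*γ245 + 42*γ345


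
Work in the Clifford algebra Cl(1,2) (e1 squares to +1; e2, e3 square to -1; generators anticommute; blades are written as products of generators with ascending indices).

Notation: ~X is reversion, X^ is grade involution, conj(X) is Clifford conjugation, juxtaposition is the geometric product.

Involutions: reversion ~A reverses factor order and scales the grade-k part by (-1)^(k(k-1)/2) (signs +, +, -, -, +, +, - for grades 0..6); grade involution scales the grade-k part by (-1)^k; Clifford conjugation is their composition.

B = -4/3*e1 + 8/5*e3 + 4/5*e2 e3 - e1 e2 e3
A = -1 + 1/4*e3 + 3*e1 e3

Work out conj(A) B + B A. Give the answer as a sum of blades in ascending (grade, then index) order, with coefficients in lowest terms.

first term: 2/5 + 92/15*e1 - 16/5*e2 - 28/5*e3 - 53/20*e1 e2 - 1/3*e1 e3 - 4/5*e2 e3 + e1 e2 e3
second term: -2/5 + 92/15*e1 + 14/5*e2 - 28/5*e3 - 43/20*e1 e2 - 1/3*e1 e3 - 4/5*e2 e3 + e1 e2 e3
Answer: 184/15*e1 - 2/5*e2 - 56/5*e3 - 24/5*e1 e2 - 2/3*e1 e3 - 8/5*e2 e3 + 2*e1 e2 e3


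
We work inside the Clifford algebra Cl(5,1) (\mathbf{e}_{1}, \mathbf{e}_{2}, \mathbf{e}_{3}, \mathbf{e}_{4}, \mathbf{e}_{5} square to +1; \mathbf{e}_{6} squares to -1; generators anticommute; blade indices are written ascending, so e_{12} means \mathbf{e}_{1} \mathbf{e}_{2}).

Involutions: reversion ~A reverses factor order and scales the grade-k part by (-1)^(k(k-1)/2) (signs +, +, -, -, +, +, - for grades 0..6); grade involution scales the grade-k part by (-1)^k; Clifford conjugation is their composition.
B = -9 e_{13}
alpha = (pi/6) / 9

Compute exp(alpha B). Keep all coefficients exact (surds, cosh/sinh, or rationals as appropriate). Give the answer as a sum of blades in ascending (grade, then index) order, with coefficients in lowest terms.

B^2 = (-9)^2*(e_{13})^2 = 81*(-1) = -81 (a basis 2-blade squares to minus the product of its generators' squares).
B^2 = -81 — circular case — the even/odd split gives cos and sin: l = 9, alpha*l = \frac{\pi}{6}, so exp(alpha B) = cos(\frac{\pi}{6}) + (sin(\frac{\pi}{6})/9)*B = \frac{\sqrt{3}}{2} + (\frac{1}{18})*B.
Answer: \frac{\sqrt{3}}{2} - \frac{1}{2} e_{13}


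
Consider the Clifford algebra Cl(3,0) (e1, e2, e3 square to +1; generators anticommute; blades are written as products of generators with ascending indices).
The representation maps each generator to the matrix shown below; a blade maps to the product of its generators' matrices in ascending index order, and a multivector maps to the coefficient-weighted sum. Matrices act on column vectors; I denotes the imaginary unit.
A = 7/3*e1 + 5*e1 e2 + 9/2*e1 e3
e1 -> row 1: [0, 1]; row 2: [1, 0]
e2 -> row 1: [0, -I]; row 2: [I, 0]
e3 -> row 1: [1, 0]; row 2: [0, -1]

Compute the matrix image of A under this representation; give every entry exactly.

Bivector images (products of the table entries): rho(e1 e2) = rho(e1)rho(e2) = row 1: [I, 0]; row 2: [0, -I]; rho(e1 e3) = rho(e1)rho(e3) = row 1: [0, -1]; row 2: [1, 0].
M = (7/3)*rho(e1) + (5)*rho(e1 e2) + (9/2)*rho(e1 e3), summed entrywise:
Answer: row 1: [5*I, -13/6]; row 2: [41/6, -5*I]


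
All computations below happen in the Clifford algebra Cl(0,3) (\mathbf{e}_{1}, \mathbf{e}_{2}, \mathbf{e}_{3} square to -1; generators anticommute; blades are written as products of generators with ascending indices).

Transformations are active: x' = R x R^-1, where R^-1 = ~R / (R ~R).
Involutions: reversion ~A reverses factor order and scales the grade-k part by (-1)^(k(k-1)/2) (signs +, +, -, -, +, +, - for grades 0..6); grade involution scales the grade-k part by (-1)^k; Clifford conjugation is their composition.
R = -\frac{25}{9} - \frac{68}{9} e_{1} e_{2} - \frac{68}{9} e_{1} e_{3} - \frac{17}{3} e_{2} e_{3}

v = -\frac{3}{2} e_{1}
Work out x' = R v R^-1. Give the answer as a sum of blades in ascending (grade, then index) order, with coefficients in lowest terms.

~R = -\frac{25}{9} + \frac{68}{9} e_{1} e_{2} + \frac{68}{9} e_{1} e_{3} + \frac{17}{3} e_{2} e_{3}, and R ~R = 154, so R^-1 = ~R / (154).
R v = \frac{25}{6} e_{1} + \frac{34}{3} e_{2} + \frac{34}{3} e_{3} + \frac{17}{2} e_{1} e_{2} e_{3}
Answer: \frac{3011}{4158} e_{1} + \frac{884}{2079} e_{2} - \frac{2584}{2079} e_{3}


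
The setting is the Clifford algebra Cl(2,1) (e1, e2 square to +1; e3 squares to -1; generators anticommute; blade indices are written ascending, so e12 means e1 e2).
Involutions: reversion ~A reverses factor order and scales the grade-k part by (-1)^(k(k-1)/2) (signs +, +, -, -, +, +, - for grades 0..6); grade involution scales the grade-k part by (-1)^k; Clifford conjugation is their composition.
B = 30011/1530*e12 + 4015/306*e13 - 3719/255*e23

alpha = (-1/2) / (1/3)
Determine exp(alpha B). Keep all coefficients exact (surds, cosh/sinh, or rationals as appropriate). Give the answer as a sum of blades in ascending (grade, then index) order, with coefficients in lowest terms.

B^2 term by term: the squares give (30011/1530)^2*(e12)^2 + (4015/306)^2*(e13)^2 + (-3719/255)^2*(e23)^2 = 900660121/2340900*(-1) + 16120225/93636*(+1) + 13830961/65025*(+1) = 1/9 (each basis 2-blade squares to minus the product of its generators' squares); cross terms between blades sharing an index anticommute and cancel. So B^2 = 1/9.
B^2 = 1/9 — B^2 > 0, so the exponential closes hyperbolically: l = 1/3, alpha*l = -1/2, so exp(alpha B) = cosh(-1/2) + (sinh(-1/2)/(1/3))*B = cosh(1/2) + (-3*sinh(1/2))*B.
Answer: cosh(1/2) - 30011*sinh(1/2)/510*e12 - 4015*sinh(1/2)/102*e13 + 3719*sinh(1/2)/85*e23
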